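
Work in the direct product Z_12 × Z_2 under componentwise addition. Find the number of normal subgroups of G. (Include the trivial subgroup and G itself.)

16

G is abelian, so every subgroup is normal.
G has 16 subgroups in total, hence 16 normal subgroups.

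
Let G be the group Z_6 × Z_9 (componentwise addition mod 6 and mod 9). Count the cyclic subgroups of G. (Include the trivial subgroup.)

16

Each element a generates a cyclic subgroup ⟨a⟩; distinct elements may generate the same one (a cyclic group of order d has φ(d) generators).
Cyclic subgroups by order — order 1: 1; order 2: 1; order 3: 4; order 6: 4; order 9: 3; order 18: 3.
Total: 16.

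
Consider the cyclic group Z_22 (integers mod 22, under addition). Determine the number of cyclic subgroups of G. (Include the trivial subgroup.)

4

Each element a generates a cyclic subgroup ⟨a⟩; distinct elements may generate the same one (a cyclic group of order d has φ(d) generators).
Cyclic subgroups by order — order 1: 1; order 2: 1; order 11: 1; order 22: 1.
Total: 4.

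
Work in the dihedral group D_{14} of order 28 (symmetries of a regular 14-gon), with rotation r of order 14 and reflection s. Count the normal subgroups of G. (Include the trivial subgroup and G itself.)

G has 28 subgroups. Checking conjugation-invariance by order — order 1: 1/1 normal; order 2: 1/15 normal; order 4: 0/7 normal; order 7: 1/1 normal; order 14: 3/3 normal; order 28: 1/1 normal.
Total normal subgroups: 7.

7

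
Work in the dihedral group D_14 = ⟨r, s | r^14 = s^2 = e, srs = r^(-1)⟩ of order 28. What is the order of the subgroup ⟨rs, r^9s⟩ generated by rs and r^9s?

|⟨rs⟩| = 2 and |⟨r^9s⟩| = 2, so |H| is a multiple of lcm(2, 2) = 2 and divides |G| = 28.
Closing under the operation: H = {e, r^2, r^4, r^6, r^8, r^10, r^12, rs, r^3s, r^5s, r^7s, r^9s, r^11s, r^13s}, so |H| = 14.

14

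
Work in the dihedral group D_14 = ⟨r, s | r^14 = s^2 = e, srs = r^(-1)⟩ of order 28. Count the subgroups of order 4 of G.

|G| = 28 and 4 | 28, so subgroups of order 4 are possible by Lagrange.
The subgroups of order 4 are: {e, r^7, r^3s, r^10s}; {e, r^7, r^4s, r^11s}; {e, r^7, r^5s, r^12s}; {e, r^7, r^6s, r^13s}; … (7 in all).
So G has 7 subgroups of order 4.

7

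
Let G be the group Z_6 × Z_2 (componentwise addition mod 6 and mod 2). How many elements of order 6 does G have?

6

An element (a,b) has order lcm(ord(a), ord(b)); count pairs with lcm equal to 6.
Enumerating gives 6 such elements.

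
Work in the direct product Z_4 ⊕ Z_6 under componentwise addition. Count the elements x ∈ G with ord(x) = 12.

8

An element (a,b) has order lcm(ord(a), ord(b)); count pairs with lcm equal to 12.
Enumerating gives 8 such elements.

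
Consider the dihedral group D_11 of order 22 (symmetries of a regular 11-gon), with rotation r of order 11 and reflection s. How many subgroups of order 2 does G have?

|G| = 22 and 2 | 22, so subgroups of order 2 are possible by Lagrange.
The subgroups of order 2 are: {e, r^10s}; {e, r^2s}; {e, r^3s}; {e, r^4s}; … (11 in all).
So G has 11 subgroups of order 2.

11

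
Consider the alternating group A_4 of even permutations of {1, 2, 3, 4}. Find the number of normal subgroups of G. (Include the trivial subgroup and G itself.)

G has 10 subgroups. Checking conjugation-invariance by order — order 1: 1/1 normal; order 2: 0/3 normal; order 3: 0/4 normal; order 4: 1/1 normal; order 12: 1/1 normal.
Total normal subgroups: 3.

3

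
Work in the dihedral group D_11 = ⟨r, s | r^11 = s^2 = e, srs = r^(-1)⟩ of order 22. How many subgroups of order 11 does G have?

1

|G| = 22 and 11 | 22, so subgroups of order 11 are possible by Lagrange.
The subgroups of order 11 are: {e, r, r^2, r^3, r^4, r^5, r^6, r^7, r^8, r^9, r^10}.
So G has 1 subgroup of order 11.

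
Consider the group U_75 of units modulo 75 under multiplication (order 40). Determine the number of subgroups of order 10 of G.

3

|G| = 40 and 10 | 40, so subgroups of order 10 are possible by Lagrange.
The subgroups of order 10 are: {1, 11, 16, 26, 31, 41, 46, 56, 61, 71}; {1, 14, 16, 29, 31, 44, 46, 59, 61, 74}; {1, 4, 16, 19, 31, 34, 46, 49, 61, 64}.
So G has 3 subgroups of order 10.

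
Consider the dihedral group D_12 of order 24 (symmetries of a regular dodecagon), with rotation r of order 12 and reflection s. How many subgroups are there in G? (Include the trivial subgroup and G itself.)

34

|G| = 24, so by Lagrange every subgroup order divides 24. Divisors: 1, 2, 3, 4, 6, 8, 12, 24.
Subgroups by order — order 1: 1; order 2: 13; order 3: 1; order 4: 7; order 6: 5; order 8: 3; order 12: 3; order 24: 1.
Total: 1 + 13 + 1 + 7 + 5 + 3 + 3 + 1 = 34.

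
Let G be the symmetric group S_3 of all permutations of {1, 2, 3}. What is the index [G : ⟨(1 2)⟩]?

3

|⟨(1 2)⟩| = 2 and |G| = 6.
By Lagrange, [G : H] = |G|/|H| = 6/2 = 3.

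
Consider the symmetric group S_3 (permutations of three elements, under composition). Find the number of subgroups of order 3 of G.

1

|G| = 6 and 3 | 6, so subgroups of order 3 are possible by Lagrange.
The subgroups of order 3 are: {e, (1 2 3), (1 3 2)}.
So G has 1 subgroup of order 3.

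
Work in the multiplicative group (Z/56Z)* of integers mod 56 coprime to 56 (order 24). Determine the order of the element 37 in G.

6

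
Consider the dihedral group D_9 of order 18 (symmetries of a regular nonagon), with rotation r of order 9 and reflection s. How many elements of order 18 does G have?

0

No element of G has order 18 (even though 18 | 18).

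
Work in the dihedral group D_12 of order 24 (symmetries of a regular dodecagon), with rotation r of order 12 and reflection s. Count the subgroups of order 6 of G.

5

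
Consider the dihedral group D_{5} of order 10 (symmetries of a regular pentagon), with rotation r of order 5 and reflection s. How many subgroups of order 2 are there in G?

5

|G| = 10 and 2 | 10, so subgroups of order 2 are possible by Lagrange.
The subgroups of order 2 are: {e, r^2s}; {e, r^3s}; {e, r^4s}; {e, rs}; … (5 in all).
So G has 5 subgroups of order 2.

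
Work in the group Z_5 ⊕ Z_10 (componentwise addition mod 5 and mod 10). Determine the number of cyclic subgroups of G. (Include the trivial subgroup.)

Group the elements of G by the cyclic subgroup they generate; each cyclic subgroup of order d accounts for φ(d) elements.
Cyclic subgroups by order — order 1: 1; order 2: 1; order 5: 6; order 10: 6.
Total: 14.

14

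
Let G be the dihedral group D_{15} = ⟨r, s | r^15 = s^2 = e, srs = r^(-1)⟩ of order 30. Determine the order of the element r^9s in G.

2

Computing powers of r^9s: the smallest k with (r^9s)^k = e is k = 2.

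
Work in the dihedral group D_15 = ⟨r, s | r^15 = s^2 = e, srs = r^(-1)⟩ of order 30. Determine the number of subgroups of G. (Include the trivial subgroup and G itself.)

|G| = 30, so by Lagrange every subgroup order divides 30. Divisors: 1, 2, 3, 5, 6, 10, 15, 30.
Subgroups by order — order 1: 1; order 2: 15; order 3: 1; order 5: 1; order 6: 5; order 10: 3; order 15: 1; order 30: 1.
Total: 1 + 15 + 1 + 1 + 5 + 3 + 1 + 1 = 28.

28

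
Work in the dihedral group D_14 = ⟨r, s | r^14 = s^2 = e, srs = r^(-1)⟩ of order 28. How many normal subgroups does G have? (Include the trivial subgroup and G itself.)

7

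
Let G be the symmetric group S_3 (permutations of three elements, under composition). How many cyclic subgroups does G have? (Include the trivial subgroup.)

5

Group the elements of G by the cyclic subgroup they generate; each cyclic subgroup of order d accounts for φ(d) elements.
Cyclic subgroups by order — order 1: 1; order 2: 3; order 3: 1.
Total: 5.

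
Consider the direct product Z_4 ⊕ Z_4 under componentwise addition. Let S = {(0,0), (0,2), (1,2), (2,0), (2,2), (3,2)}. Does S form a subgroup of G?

|S| = 6 does not divide |G| = 16, so by Lagrange S is not a subgroup.

No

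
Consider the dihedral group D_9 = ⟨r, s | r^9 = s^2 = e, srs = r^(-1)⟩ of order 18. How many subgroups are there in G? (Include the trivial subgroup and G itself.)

|G| = 18, so by Lagrange every subgroup order divides 18. Divisors: 1, 2, 3, 6, 9, 18.
Subgroups by order — order 1: 1; order 2: 9; order 3: 1; order 6: 3; order 9: 1; order 18: 1.
Total: 1 + 9 + 1 + 3 + 1 + 1 = 16.

16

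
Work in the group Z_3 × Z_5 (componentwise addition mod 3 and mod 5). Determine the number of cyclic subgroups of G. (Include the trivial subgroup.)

A cyclic subgroup of order d is generated by each of its φ(d) elements of order d, so the cyclic subgroups of order d number (#elements of order d)/φ(d).
Cyclic subgroups by order — order 1: 1; order 3: 1; order 5: 1; order 15: 1.
Total: 4.

4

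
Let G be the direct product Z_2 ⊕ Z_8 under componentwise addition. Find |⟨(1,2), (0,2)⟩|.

8

|⟨(1,2)⟩| = 4 and |⟨(0,2)⟩| = 4, so |H| is a multiple of lcm(4, 4) = 4 and divides |G| = 16.
Closing under the operation: H = {(0,0), (0,2), (0,4), (0,6), (1,0), (1,2), (1,4), (1,6)}, so |H| = 8.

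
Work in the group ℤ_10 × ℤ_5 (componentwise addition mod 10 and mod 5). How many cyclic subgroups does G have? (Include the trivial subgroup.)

14

A cyclic subgroup of order d is generated by each of its φ(d) elements of order d, so the cyclic subgroups of order d number (#elements of order d)/φ(d).
Cyclic subgroups by order — order 1: 1; order 2: 1; order 5: 6; order 10: 6.
Total: 14.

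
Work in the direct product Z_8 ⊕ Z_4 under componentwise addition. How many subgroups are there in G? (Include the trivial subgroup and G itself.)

|G| = 32, so by Lagrange every subgroup order divides 32. Divisors: 1, 2, 4, 8, 16, 32.
Subgroups by order — order 1: 1; order 2: 3; order 4: 7; order 8: 7; order 16: 3; order 32: 1.
Total: 1 + 3 + 7 + 7 + 3 + 1 = 22.

22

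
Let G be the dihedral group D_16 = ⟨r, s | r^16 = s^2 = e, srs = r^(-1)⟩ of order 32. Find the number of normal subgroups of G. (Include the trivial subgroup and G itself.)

G has 36 subgroups. Checking conjugation-invariance by order — order 1: 1/1 normal; order 2: 1/17 normal; order 4: 1/9 normal; order 8: 1/5 normal; order 16: 3/3 normal; order 32: 1/1 normal.
Total normal subgroups: 8.

8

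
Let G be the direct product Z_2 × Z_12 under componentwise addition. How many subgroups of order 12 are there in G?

3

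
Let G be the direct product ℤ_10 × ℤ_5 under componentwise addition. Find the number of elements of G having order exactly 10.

24

An element (a,b) has order lcm(ord(a), ord(b)); count pairs with lcm equal to 10.
Enumerating gives 24 such elements.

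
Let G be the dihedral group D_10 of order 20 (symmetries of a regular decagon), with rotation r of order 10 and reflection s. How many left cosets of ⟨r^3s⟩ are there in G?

|⟨r^3s⟩| = 2 and |G| = 20.
By Lagrange, [G : H] = |G|/|H| = 20/2 = 10.

10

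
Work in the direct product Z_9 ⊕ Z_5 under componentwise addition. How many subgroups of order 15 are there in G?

1

|G| = 45 and 15 | 45, so subgroups of order 15 are possible by Lagrange.
The subgroups of order 15 are: {(0,0), (0,1), (0,2), (0,3), (0,4), (3,0), (3,1), (3,2), (3,3), (3,4), (6,0), (6,1), (6,2), (6,3), (6,4)}.
So G has 1 subgroup of order 15.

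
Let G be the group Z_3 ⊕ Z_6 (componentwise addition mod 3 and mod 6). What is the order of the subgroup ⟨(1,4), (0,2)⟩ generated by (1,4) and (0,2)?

|⟨(1,4)⟩| = 3 and |⟨(0,2)⟩| = 3, so |H| is a multiple of lcm(3, 3) = 3 and divides |G| = 18.
Closing under the operation: H = {(0,0), (0,2), (0,4), (1,0), (1,2), (1,4), (2,0), (2,2), (2,4)}, so |H| = 9.

9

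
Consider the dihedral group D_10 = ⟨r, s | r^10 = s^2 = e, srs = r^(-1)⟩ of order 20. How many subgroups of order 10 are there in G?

3

|G| = 20 and 10 | 20, so subgroups of order 10 are possible by Lagrange.
The subgroups of order 10 are: {e, r, r^2, r^3, r^4, r^5, r^6, r^7, r^8, r^9}; {e, r^2, r^4, r^6, r^8, s, r^2s, r^4s, r^6s, r^8s}; {e, r^2, r^4, r^6, r^8, rs, r^3s, r^5s, r^7s, r^9s}.
So G has 3 subgroups of order 10.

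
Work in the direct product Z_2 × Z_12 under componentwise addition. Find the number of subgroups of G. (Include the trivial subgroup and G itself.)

16

|G| = 24, so by Lagrange every subgroup order divides 24. Divisors: 1, 2, 3, 4, 6, 8, 12, 24.
Subgroups by order — order 1: 1; order 2: 3; order 3: 1; order 4: 3; order 6: 3; order 8: 1; order 12: 3; order 24: 1.
Total: 1 + 3 + 1 + 3 + 3 + 1 + 3 + 1 = 16.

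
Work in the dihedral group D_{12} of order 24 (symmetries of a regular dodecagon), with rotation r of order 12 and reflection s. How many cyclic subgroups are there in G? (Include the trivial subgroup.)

A cyclic subgroup of order d is generated by each of its φ(d) elements of order d, so the cyclic subgroups of order d number (#elements of order d)/φ(d).
Cyclic subgroups by order — order 1: 1; order 2: 13; order 3: 1; order 4: 1; order 6: 1; order 12: 1.
Total: 18.

18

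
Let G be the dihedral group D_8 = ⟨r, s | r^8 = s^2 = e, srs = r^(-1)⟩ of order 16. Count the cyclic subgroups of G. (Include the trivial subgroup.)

Group the elements of G by the cyclic subgroup they generate; each cyclic subgroup of order d accounts for φ(d) elements.
Cyclic subgroups by order — order 1: 1; order 2: 9; order 4: 1; order 8: 1.
Total: 12.

12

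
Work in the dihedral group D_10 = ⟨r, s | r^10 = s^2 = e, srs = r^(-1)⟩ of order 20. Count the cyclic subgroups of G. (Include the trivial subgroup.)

Group the elements of G by the cyclic subgroup they generate; each cyclic subgroup of order d accounts for φ(d) elements.
Cyclic subgroups by order — order 1: 1; order 2: 11; order 5: 1; order 10: 1.
Total: 14.

14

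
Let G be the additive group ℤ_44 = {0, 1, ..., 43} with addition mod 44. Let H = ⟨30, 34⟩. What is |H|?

|⟨30⟩| = 22 and |⟨34⟩| = 22, so |H| is a multiple of lcm(22, 22) = 22 and divides |G| = 44.
Closing under the operation: H = {0, 2, 4, 6, 8, 10, 12, 14, 16, 18, 20, 22, 24, 26, 28, 30, 32, 34, 36, 38, 40, 42}, so |H| = 22.

22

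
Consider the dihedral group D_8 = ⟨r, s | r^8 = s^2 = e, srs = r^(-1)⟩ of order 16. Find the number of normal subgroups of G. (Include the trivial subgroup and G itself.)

7

G has 19 subgroups. Checking conjugation-invariance by order — order 1: 1/1 normal; order 2: 1/9 normal; order 4: 1/5 normal; order 8: 3/3 normal; order 16: 1/1 normal.
Total normal subgroups: 7.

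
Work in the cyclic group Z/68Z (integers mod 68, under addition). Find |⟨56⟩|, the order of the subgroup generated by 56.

17

In Z/68Z, the order of an element a is n/gcd(a, n).
gcd(56, 68) = 4, so |⟨56⟩| = 68/4 = 17.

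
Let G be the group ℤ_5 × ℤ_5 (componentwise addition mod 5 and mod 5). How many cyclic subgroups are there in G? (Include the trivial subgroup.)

7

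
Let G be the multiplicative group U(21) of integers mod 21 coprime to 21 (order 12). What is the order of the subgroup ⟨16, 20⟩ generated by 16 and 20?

|⟨16⟩| = 3 and |⟨20⟩| = 2, so |H| is a multiple of lcm(3, 2) = 6 and divides |G| = 12.
Closing under the operation: H = {1, 4, 5, 16, 17, 20}, so |H| = 6.

6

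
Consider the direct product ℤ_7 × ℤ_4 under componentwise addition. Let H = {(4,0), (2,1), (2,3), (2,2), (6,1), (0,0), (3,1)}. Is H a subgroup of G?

No

(2,3) ∈ H but its inverse (5,1) ∉ H, so H is not a subgroup.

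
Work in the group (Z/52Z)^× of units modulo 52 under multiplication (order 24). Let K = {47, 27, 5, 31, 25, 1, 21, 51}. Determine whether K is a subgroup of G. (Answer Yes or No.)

Yes

|K| = 8 divides |G| = 24, consistent with Lagrange.
K contains the identity, every element's inverse is in K, and K is closed under ·: it is a subgroup.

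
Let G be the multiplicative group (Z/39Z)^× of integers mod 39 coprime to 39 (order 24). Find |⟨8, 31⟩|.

8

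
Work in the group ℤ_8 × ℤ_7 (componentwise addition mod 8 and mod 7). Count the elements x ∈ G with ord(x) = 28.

An element (a,b) has order lcm(ord(a), ord(b)); count pairs with lcm equal to 28.
Enumerating gives 12 such elements.

12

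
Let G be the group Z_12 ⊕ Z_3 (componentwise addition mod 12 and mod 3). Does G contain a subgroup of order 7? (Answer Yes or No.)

No

7 does not divide |G| = 36, so by Lagrange no subgroup of order 7 exists.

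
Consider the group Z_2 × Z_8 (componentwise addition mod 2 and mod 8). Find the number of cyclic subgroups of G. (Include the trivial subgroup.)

8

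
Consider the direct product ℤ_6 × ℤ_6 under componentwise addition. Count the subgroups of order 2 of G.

|G| = 36 and 2 | 36, so subgroups of order 2 are possible by Lagrange.
The subgroups of order 2 are: {(0,0), (0,3)}; {(0,0), (3,0)}; {(0,0), (3,3)}.
So G has 3 subgroups of order 2.

3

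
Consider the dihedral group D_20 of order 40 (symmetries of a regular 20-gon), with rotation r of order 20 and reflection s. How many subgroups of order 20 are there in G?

3

|G| = 40 and 20 | 40, so subgroups of order 20 are possible by Lagrange.
The subgroups of order 20 are: {e, r, r^2, r^3, r^4, r^5, r^6, r^7, r^8, r^9, r^10, r^11, r^12, r^13, r^14, r^15, r^16, r^17, r^18, r^19}; {e, r^2, r^4, r^6, r^8, r^10, r^12, r^14, r^16, r^18, s, r^2s, r^4s, r^6s, r^8s, r^10s, r^12s, r^14s, r^16s, r^18s}; {e, r^2, r^4, r^6, r^8, r^10, r^12, r^14, r^16, r^18, rs, r^3s, r^5s, r^7s, r^9s, r^11s, r^13s, r^15s, r^17s, r^19s}.
So G has 3 subgroups of order 20.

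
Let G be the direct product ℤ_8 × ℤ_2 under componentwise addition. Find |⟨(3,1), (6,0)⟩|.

8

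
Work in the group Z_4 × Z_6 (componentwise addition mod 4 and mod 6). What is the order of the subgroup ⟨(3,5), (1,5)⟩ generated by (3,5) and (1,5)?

|⟨(3,5)⟩| = 12 and |⟨(1,5)⟩| = 12, so |H| is a multiple of lcm(12, 12) = 12 and divides |G| = 24.
Closing under the operation: H = {(0,0), (0,2), (0,4), (1,1), (1,3), (1,5), (2,0), (2,2), (2,4), (3,1), (3,3), (3,5)}, so |H| = 12.

12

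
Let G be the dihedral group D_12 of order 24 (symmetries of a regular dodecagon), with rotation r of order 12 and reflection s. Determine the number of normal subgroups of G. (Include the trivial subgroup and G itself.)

9

G has 34 subgroups. Checking conjugation-invariance by order — order 1: 1/1 normal; order 2: 1/13 normal; order 3: 1/1 normal; order 4: 1/7 normal; order 6: 1/5 normal; order 8: 0/3 normal; order 12: 3/3 normal; order 24: 1/1 normal.
Total normal subgroups: 9.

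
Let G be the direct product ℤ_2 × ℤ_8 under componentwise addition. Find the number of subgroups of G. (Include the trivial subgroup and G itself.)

|G| = 16, so by Lagrange every subgroup order divides 16. Divisors: 1, 2, 4, 8, 16.
Subgroups by order — order 1: 1; order 2: 3; order 4: 3; order 8: 3; order 16: 1.
Total: 1 + 3 + 3 + 3 + 1 = 11.

11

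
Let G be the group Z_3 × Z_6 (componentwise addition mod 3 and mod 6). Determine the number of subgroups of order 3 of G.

|G| = 18 and 3 | 18, so subgroups of order 3 are possible by Lagrange.
The subgroups of order 3 are: {(0,0), (0,2), (0,4)}; {(0,0), (1,0), (2,0)}; {(0,0), (1,2), (2,4)}; {(0,0), (1,4), (2,2)}.
So G has 4 subgroups of order 3.

4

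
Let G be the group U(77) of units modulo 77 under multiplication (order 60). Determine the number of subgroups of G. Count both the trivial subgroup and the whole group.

|G| = 60, so by Lagrange every subgroup order divides 60. Divisors: 1, 2, 3, 4, 5, 6, 10, 12, 15, 20, 30, 60.
Subgroups by order — order 1: 1; order 2: 3; order 3: 1; order 4: 1; order 5: 1; order 6: 3; order 10: 3; order 12: 1; order 15: 1; order 20: 1; order 30: 3; order 60: 1.
Total: 1 + 3 + 1 + 1 + 1 + 3 + 3 + 1 + 1 + 1 + 3 + 1 = 20.

20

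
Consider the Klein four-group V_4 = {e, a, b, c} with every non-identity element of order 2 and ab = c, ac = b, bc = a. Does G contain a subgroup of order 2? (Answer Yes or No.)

Yes

2 | 4. A subgroup of order 2 is {e, a}.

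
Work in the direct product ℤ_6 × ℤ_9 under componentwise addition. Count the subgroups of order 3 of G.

|G| = 54 and 3 | 54, so subgroups of order 3 are possible by Lagrange.
The subgroups of order 3 are: {(0,0), (0,3), (0,6)}; {(0,0), (2,0), (4,0)}; {(0,0), (2,3), (4,6)}; {(0,0), (2,6), (4,3)}.
So G has 4 subgroups of order 3.

4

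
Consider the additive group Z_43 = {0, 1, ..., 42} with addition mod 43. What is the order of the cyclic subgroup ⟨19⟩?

43

In Z_43, the order of an element a is n/gcd(a, n).
gcd(19, 43) = 1, so |⟨19⟩| = 43/1 = 43.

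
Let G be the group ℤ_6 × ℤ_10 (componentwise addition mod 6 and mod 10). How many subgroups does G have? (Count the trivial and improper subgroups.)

20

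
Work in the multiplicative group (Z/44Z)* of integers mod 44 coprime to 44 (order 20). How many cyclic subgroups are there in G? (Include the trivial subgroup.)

Each element a generates a cyclic subgroup ⟨a⟩; distinct elements may generate the same one (a cyclic group of order d has φ(d) generators).
Cyclic subgroups by order — order 1: 1; order 2: 3; order 5: 1; order 10: 3.
Total: 8.

8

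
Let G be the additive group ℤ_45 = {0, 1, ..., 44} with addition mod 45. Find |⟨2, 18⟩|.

45

|⟨2⟩| = 45 and |⟨18⟩| = 5, so |H| is a multiple of lcm(45, 5) = 45 and divides |G| = 45.
Closing {2, 18} under the group operation gives all of G, so |H| = 45.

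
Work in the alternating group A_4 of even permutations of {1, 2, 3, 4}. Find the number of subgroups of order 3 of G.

4

|G| = 12 and 3 | 12, so subgroups of order 3 are possible by Lagrange.
The subgroups of order 3 are: {e, (1 2 3), (1 3 2)}; {e, (1 2 4), (1 4 2)}; {e, (1 3 4), (1 4 3)}; {e, (2 3 4), (2 4 3)}.
So G has 4 subgroups of order 3.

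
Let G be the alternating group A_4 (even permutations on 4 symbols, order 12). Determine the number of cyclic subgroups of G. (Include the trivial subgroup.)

Each element a generates a cyclic subgroup ⟨a⟩; distinct elements may generate the same one (a cyclic group of order d has φ(d) generators).
Cyclic subgroups by order — order 1: 1; order 2: 3; order 3: 4.
Total: 8.

8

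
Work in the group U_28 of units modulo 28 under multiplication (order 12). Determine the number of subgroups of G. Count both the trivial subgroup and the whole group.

10

|G| = 12, so by Lagrange every subgroup order divides 12. Divisors: 1, 2, 3, 4, 6, 12.
Subgroups by order — order 1: 1; order 2: 3; order 3: 1; order 4: 1; order 6: 3; order 12: 1.
Total: 1 + 3 + 1 + 1 + 3 + 1 = 10.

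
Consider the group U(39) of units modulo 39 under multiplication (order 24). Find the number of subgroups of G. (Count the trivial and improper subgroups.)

16

|G| = 24, so by Lagrange every subgroup order divides 24. Divisors: 1, 2, 3, 4, 6, 8, 12, 24.
Subgroups by order — order 1: 1; order 2: 3; order 3: 1; order 4: 3; order 6: 3; order 8: 1; order 12: 3; order 24: 1.
Total: 1 + 3 + 1 + 3 + 3 + 1 + 3 + 1 = 16.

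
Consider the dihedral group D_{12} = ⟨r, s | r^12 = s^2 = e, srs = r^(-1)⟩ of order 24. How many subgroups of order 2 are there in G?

13

|G| = 24 and 2 | 24, so subgroups of order 2 are possible by Lagrange.
The subgroups of order 2 are: {e, r^10s}; {e, r^11s}; {e, r^2s}; {e, r^3s}; … (13 in all).
So G has 13 subgroups of order 2.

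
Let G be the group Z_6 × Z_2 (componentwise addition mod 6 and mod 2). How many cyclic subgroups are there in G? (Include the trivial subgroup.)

8

Each element a generates a cyclic subgroup ⟨a⟩; distinct elements may generate the same one (a cyclic group of order d has φ(d) generators).
Cyclic subgroups by order — order 1: 1; order 2: 3; order 3: 1; order 6: 3.
Total: 8.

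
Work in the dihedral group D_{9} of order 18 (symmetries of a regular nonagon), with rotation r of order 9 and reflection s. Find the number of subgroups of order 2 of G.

|G| = 18 and 2 | 18, so subgroups of order 2 are possible by Lagrange.
The subgroups of order 2 are: {e, r^2s}; {e, r^3s}; {e, r^4s}; {e, r^5s}; … (9 in all).
So G has 9 subgroups of order 2.

9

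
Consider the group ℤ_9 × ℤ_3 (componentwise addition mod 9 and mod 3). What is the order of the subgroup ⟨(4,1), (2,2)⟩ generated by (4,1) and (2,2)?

9

|⟨(4,1)⟩| = 9 and |⟨(2,2)⟩| = 9, so |H| is a multiple of lcm(9, 9) = 9 and divides |G| = 27.
Closing under the operation: H = {(0,0), (1,1), (2,2), (3,0), (4,1), (5,2), (6,0), (7,1), (8,2)}, so |H| = 9.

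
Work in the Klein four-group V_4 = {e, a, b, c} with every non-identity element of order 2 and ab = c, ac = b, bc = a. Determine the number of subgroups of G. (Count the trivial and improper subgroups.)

|G| = 4, so by Lagrange every subgroup order divides 4. Divisors: 1, 2, 4.
Subgroups by order — order 1: 1; order 2: 3; order 4: 1.
Total: 1 + 3 + 1 = 5.

5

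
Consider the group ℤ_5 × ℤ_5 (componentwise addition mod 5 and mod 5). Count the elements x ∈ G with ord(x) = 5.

24

An element (a,b) has order lcm(ord(a), ord(b)); count pairs with lcm equal to 5.
Enumerating gives 24 such elements.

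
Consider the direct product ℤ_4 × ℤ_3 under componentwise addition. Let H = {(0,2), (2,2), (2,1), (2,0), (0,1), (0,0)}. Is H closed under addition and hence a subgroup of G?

Yes

|H| = 6 divides |G| = 12, consistent with Lagrange.
H contains the identity, every element's inverse is in H, and H is closed under +: it is a subgroup.
In fact H = ⟨(2,2)⟩.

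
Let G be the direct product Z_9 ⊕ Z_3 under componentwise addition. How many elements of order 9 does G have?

18

An element (a,b) has order lcm(ord(a), ord(b)); count pairs with lcm equal to 9.
Enumerating gives 18 such elements.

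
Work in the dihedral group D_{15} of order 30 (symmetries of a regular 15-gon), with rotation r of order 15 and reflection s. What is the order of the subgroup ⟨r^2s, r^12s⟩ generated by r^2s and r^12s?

6

|⟨r^2s⟩| = 2 and |⟨r^12s⟩| = 2, so |H| is a multiple of lcm(2, 2) = 2 and divides |G| = 30.
Closing under the operation: H = {e, r^5, r^10, r^2s, r^7s, r^12s}, so |H| = 6.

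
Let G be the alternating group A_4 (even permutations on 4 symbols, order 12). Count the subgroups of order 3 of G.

4

|G| = 12 and 3 | 12, so subgroups of order 3 are possible by Lagrange.
The subgroups of order 3 are: {e, (1 2 3), (1 3 2)}; {e, (1 2 4), (1 4 2)}; {e, (1 3 4), (1 4 3)}; {e, (2 3 4), (2 4 3)}.
So G has 4 subgroups of order 3.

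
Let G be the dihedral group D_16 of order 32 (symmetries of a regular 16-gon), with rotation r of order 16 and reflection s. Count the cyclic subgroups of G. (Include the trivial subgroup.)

21

A cyclic subgroup of order d is generated by each of its φ(d) elements of order d, so the cyclic subgroups of order d number (#elements of order d)/φ(d).
Cyclic subgroups by order — order 1: 1; order 2: 17; order 4: 1; order 8: 1; order 16: 1.
Total: 21.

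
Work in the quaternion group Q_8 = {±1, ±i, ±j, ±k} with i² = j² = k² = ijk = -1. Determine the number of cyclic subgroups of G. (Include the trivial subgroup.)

5

Each element a generates a cyclic subgroup ⟨a⟩; distinct elements may generate the same one (a cyclic group of order d has φ(d) generators).
Cyclic subgroups by order — order 1: 1; order 2: 1; order 4: 3.
Total: 5.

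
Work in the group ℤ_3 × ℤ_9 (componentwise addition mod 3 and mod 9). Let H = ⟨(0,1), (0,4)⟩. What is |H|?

|⟨(0,1)⟩| = 9 and |⟨(0,4)⟩| = 9, so |H| is a multiple of lcm(9, 9) = 9 and divides |G| = 27.
Closing under the operation: H = {(0,0), (0,1), (0,2), (0,3), (0,4), (0,5), (0,6), (0,7), (0,8)}, so |H| = 9.

9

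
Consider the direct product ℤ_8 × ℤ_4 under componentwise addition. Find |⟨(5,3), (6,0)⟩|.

16

|⟨(5,3)⟩| = 8 and |⟨(6,0)⟩| = 4, so |H| is a multiple of lcm(8, 4) = 8 and divides |G| = 32.
Closing under the operation: H = {(0,0), (0,2), (1,1), (1,3), (2,0), (2,2), (3,1), (3,3), (4,0), (4,2), (5,1), (5,3), (6,0), (6,2), (7,1), (7,3)}, so |H| = 16.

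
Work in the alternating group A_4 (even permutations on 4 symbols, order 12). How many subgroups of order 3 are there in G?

|G| = 12 and 3 | 12, so subgroups of order 3 are possible by Lagrange.
The subgroups of order 3 are: {e, (1 2 3), (1 3 2)}; {e, (1 2 4), (1 4 2)}; {e, (1 3 4), (1 4 3)}; {e, (2 3 4), (2 4 3)}.
So G has 4 subgroups of order 3.

4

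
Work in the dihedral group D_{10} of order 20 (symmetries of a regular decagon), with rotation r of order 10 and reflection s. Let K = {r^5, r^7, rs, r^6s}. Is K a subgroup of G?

The identity e ∉ K, so K is not a subgroup.

No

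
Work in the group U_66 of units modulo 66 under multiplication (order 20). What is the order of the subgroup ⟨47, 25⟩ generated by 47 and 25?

10

|⟨47⟩| = 10 and |⟨25⟩| = 5, so |H| is a multiple of lcm(10, 5) = 10 and divides |G| = 20.
Closing under the operation: H = {1, 5, 23, 25, 31, 37, 47, 49, 53, 59}, so |H| = 10.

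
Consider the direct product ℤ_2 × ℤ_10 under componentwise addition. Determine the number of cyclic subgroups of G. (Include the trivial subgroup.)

Group the elements of G by the cyclic subgroup they generate; each cyclic subgroup of order d accounts for φ(d) elements.
Cyclic subgroups by order — order 1: 1; order 2: 3; order 5: 1; order 10: 3.
Total: 8.

8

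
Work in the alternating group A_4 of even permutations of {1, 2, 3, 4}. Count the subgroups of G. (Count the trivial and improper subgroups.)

|G| = 12, so by Lagrange every subgroup order divides 12. Divisors: 1, 2, 3, 4, 6, 12.
Subgroups by order — order 1: 1; order 2: 3; order 3: 4; order 4: 1; order 6: 0; order 12: 1.
Total: 1 + 3 + 4 + 1 + 0 + 1 = 10.

10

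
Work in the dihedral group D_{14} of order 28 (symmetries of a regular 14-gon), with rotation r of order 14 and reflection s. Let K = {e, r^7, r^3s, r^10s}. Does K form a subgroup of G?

Yes

|K| = 4 divides |G| = 28, consistent with Lagrange.
K contains the identity, every element's inverse is in K, and K is closed under ·: it is a subgroup.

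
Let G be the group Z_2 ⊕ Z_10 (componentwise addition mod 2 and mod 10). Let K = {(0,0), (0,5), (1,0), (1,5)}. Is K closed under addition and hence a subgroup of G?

|K| = 4 divides |G| = 20, consistent with Lagrange.
K contains the identity, every element's inverse is in K, and K is closed under +: it is a subgroup.

Yes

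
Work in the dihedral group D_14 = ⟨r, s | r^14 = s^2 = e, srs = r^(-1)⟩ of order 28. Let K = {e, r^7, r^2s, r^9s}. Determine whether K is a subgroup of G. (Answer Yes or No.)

Yes

|K| = 4 divides |G| = 28, consistent with Lagrange.
K contains the identity, every element's inverse is in K, and K is closed under ·: it is a subgroup.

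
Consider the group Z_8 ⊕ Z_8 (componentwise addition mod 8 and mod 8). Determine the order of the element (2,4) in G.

The order of (2,4) in Z_8 × Z_8 is lcm(ord(2) in Z_8, ord(4) in Z_8).
ord(2) = 4 and ord(4) = 2, so |⟨(2,4)⟩| = lcm(4, 2) = 4.

4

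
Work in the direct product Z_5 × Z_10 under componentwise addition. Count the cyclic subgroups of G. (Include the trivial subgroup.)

A cyclic subgroup of order d is generated by each of its φ(d) elements of order d, so the cyclic subgroups of order d number (#elements of order d)/φ(d).
Cyclic subgroups by order — order 1: 1; order 2: 1; order 5: 6; order 10: 6.
Total: 14.

14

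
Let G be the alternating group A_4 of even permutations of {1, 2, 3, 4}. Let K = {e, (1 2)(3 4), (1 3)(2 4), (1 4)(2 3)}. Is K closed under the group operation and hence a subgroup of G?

|K| = 4 divides |G| = 12, consistent with Lagrange.
K contains the identity, every element's inverse is in K, and K is closed under ∘: it is a subgroup.

Yes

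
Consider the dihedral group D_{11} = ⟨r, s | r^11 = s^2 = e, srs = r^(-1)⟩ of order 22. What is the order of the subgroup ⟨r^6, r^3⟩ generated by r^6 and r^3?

|⟨r^6⟩| = 11 and |⟨r^3⟩| = 11, so |H| is a multiple of lcm(11, 11) = 11 and divides |G| = 22.
Closing under the operation: H = {e, r, r^2, r^3, r^4, r^5, r^6, r^7, r^8, r^9, r^10}, so |H| = 11.

11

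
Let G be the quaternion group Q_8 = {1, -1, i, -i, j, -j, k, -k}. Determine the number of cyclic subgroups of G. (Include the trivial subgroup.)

5

Group the elements of G by the cyclic subgroup they generate; each cyclic subgroup of order d accounts for φ(d) elements.
Cyclic subgroups by order — order 1: 1; order 2: 1; order 4: 3.
Total: 5.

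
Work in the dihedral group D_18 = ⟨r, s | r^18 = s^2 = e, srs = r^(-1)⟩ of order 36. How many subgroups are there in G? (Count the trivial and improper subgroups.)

45

|G| = 36, so by Lagrange every subgroup order divides 36. Divisors: 1, 2, 3, 4, 6, 9, 12, 18, 36.
Subgroups by order — order 1: 1; order 2: 19; order 3: 1; order 4: 9; order 6: 7; order 9: 1; order 12: 3; order 18: 3; order 36: 1.
Total: 1 + 19 + 1 + 9 + 7 + 1 + 3 + 3 + 1 = 45.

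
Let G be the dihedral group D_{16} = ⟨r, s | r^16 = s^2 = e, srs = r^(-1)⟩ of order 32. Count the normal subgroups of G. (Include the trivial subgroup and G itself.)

G has 36 subgroups. Checking conjugation-invariance by order — order 1: 1/1 normal; order 2: 1/17 normal; order 4: 1/9 normal; order 8: 1/5 normal; order 16: 3/3 normal; order 32: 1/1 normal.
Total normal subgroups: 8.

8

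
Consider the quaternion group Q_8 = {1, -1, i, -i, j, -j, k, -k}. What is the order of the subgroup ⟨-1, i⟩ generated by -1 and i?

|⟨-1⟩| = 2 and |⟨i⟩| = 4, so |H| is a multiple of lcm(2, 4) = 4 and divides |G| = 8.
Closing under the operation: H = {1, -1, i, -i}, so |H| = 4.

4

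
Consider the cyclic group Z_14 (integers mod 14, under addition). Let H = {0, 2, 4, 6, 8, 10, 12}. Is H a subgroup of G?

Yes

|H| = 7 divides |G| = 14, consistent with Lagrange.
H contains the identity, every element's inverse is in H, and H is closed under +: it is a subgroup.
In fact H = ⟨2⟩.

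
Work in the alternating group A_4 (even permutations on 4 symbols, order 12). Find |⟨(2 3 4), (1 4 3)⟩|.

12

|⟨(2 3 4)⟩| = 3 and |⟨(1 4 3)⟩| = 3, so |H| is a multiple of lcm(3, 3) = 3 and divides |G| = 12.
Closing {(2 3 4), (1 4 3)} under the group operation gives all of G, so |H| = 12.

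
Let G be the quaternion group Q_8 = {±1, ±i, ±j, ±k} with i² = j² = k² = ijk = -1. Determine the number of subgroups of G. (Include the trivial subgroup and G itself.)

6

|G| = 8, so by Lagrange every subgroup order divides 8. Divisors: 1, 2, 4, 8.
Subgroups by order — order 1: 1; order 2: 1; order 4: 3; order 8: 1.
Total: 1 + 1 + 3 + 1 = 6.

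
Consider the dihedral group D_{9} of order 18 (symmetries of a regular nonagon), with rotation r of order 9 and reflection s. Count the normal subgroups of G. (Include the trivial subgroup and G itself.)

4

G has 16 subgroups. Checking conjugation-invariance by order — order 1: 1/1 normal; order 2: 0/9 normal; order 3: 1/1 normal; order 6: 0/3 normal; order 9: 1/1 normal; order 18: 1/1 normal.
Total normal subgroups: 4.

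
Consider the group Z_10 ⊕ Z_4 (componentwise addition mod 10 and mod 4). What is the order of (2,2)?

The order of (2,2) in Z_10 × Z_4 is lcm(ord(2) in Z_10, ord(2) in Z_4).
ord(2) = 5 and ord(2) = 2, so |⟨(2,2)⟩| = lcm(5, 2) = 10.

10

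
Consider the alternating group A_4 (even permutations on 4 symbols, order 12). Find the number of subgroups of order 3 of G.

|G| = 12 and 3 | 12, so subgroups of order 3 are possible by Lagrange.
The subgroups of order 3 are: {e, (1 2 3), (1 3 2)}; {e, (1 2 4), (1 4 2)}; {e, (1 3 4), (1 4 3)}; {e, (2 3 4), (2 4 3)}.
So G has 4 subgroups of order 3.

4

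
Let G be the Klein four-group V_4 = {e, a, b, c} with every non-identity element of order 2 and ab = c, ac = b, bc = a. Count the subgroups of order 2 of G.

|G| = 4 and 2 | 4, so subgroups of order 2 are possible by Lagrange.
The subgroups of order 2 are: {e, a}; {e, b}; {e, c}.
So G has 3 subgroups of order 2.

3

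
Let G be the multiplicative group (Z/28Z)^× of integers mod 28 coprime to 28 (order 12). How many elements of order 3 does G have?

2

The elements of order 3 are: 9, 25.
That's 2.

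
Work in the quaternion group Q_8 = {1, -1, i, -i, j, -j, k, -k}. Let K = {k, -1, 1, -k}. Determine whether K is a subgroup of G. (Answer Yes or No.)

|K| = 4 divides |G| = 8, consistent with Lagrange.
K contains the identity, every element's inverse is in K, and K is closed under ·: it is a subgroup.
In fact K = ⟨-k⟩.

Yes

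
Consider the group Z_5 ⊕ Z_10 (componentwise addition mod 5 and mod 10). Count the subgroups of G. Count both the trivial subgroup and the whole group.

16

|G| = 50, so by Lagrange every subgroup order divides 50. Divisors: 1, 2, 5, 10, 25, 50.
Subgroups by order — order 1: 1; order 2: 1; order 5: 6; order 10: 6; order 25: 1; order 50: 1.
Total: 1 + 1 + 6 + 6 + 1 + 1 = 16.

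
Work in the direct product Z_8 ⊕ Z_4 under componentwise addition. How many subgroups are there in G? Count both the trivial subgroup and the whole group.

22

|G| = 32, so by Lagrange every subgroup order divides 32. Divisors: 1, 2, 4, 8, 16, 32.
Subgroups by order — order 1: 1; order 2: 3; order 4: 7; order 8: 7; order 16: 3; order 32: 1.
Total: 1 + 3 + 7 + 7 + 3 + 1 = 22.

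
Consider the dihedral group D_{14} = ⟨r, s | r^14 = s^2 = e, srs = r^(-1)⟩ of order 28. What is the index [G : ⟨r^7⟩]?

|⟨r^7⟩| = 2 and |G| = 28.
By Lagrange, [G : H] = |G|/|H| = 28/2 = 14.

14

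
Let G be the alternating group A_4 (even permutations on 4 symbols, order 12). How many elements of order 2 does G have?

3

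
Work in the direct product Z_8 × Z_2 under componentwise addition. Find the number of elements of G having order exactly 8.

8

An element (a,b) has order lcm(ord(a), ord(b)); count pairs with lcm equal to 8.
Enumerating gives 8 such elements.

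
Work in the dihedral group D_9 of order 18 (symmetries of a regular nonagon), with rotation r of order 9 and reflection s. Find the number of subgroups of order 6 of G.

|G| = 18 and 6 | 18, so subgroups of order 6 are possible by Lagrange.
The subgroups of order 6 are: {e, r^3, r^6, r^2s, r^5s, r^8s}; {e, r^3, r^6, s, r^3s, r^6s}; {e, r^3, r^6, rs, r^4s, r^7s}.
So G has 3 subgroups of order 6.

3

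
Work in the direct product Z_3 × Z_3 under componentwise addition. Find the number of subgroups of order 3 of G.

|G| = 9 and 3 | 9, so subgroups of order 3 are possible by Lagrange.
The subgroups of order 3 are: {(0,0), (0,1), (0,2)}; {(0,0), (1,0), (2,0)}; {(0,0), (1,1), (2,2)}; {(0,0), (1,2), (2,1)}.
So G has 4 subgroups of order 3.

4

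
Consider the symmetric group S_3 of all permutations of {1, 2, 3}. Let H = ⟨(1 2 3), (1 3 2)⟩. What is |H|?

3

|⟨(1 2 3)⟩| = 3 and |⟨(1 3 2)⟩| = 3, so |H| is a multiple of lcm(3, 3) = 3 and divides |G| = 6.
Closing under the operation: H = {e, (1 2 3), (1 3 2)}, so |H| = 3.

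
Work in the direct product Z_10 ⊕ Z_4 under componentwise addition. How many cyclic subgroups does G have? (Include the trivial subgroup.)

12

Each element a generates a cyclic subgroup ⟨a⟩; distinct elements may generate the same one (a cyclic group of order d has φ(d) generators).
Cyclic subgroups by order — order 1: 1; order 2: 3; order 4: 2; order 5: 1; order 10: 3; order 20: 2.
Total: 12.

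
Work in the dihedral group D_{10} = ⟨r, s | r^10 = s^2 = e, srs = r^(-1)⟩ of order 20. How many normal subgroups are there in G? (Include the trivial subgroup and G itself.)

7

G has 22 subgroups. Checking conjugation-invariance by order — order 1: 1/1 normal; order 2: 1/11 normal; order 4: 0/5 normal; order 5: 1/1 normal; order 10: 3/3 normal; order 20: 1/1 normal.
Total normal subgroups: 7.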